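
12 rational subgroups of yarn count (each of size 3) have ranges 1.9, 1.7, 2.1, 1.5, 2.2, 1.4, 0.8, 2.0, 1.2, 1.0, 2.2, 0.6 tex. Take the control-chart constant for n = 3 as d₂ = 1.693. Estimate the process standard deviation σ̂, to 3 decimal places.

R̄ = (1.9 + 1.7 + 2.1 + 1.5 + 2.2 + 1.4 + 0.8 + 2.0 + 1.2 + 1.0 + 2.2 + 0.6) / 12 = 1.5500
σ̂ = R̄ / d₂ = 1.5500 / 1.693 = 0.9155

0.916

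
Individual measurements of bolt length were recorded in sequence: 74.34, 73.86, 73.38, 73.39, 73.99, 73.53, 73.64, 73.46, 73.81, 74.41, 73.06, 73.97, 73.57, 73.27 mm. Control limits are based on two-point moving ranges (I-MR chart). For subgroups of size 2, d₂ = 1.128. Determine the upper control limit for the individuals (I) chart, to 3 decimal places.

74.966

X̄ = (74.34 + 73.86 + 73.38 + 73.39 + 73.99 + 73.53 + 73.64 + 73.46 + 73.81 + 74.41 + 73.06 + 73.97 + 73.57 + 73.27) / 14 = 73.6914
Moving ranges: 0.48, 0.48, 0.01, 0.60, 0.46, 0.11, 0.18, 0.35, 0.60, 1.35, 0.91, 0.40, 0.30; M̄R̄ = 6.2300 / 13 = 0.4792
UCL = X̄ + 3·M̄R̄/d₂ = 73.6914 + 3 × 0.4792 / 1.128 = 74.9660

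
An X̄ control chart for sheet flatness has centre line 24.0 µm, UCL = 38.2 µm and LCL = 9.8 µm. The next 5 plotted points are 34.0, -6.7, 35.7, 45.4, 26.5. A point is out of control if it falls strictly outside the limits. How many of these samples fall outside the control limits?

Compare each point to [9.8, 38.2]: sample 2 = -6.7 < LCL; sample 4 = 45.4 > UCL.

2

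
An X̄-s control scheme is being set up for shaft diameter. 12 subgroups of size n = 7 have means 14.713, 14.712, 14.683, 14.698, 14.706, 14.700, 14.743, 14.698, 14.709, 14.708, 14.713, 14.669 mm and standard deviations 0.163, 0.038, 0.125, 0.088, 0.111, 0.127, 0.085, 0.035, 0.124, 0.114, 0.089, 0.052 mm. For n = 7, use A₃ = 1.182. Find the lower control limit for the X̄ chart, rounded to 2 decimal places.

14.59

X̄̄ = (14.713 + 14.712 + 14.683 + 14.698 + 14.706 + 14.700 + 14.743 + 14.698 + 14.709 + 14.708 + 14.713 + 14.669) / 12 = 14.7043
s̄ = (0.163 + 0.038 + 0.125 + 0.088 + 0.111 + 0.127 + 0.085 + 0.035 + 0.124 + 0.114 + 0.089 + 0.052) / 12 = 0.0959
LCL = X̄̄ − A₃·s̄ = 14.7043 − 1.182 × 0.0959 = 14.5910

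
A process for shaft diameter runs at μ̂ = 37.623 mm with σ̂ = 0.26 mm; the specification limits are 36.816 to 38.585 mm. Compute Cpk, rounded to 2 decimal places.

Cpu = (USL − μ̂) / (3σ̂) = (38.585 − 37.623) / (3 × 0.26) = 1.2333; Cpl = (μ̂ − LSL) / (3σ̂) = (37.623 − 36.816) / (3 × 0.26) = 1.0346; Cpk = min(Cpu, Cpl) = 1.0346

1.03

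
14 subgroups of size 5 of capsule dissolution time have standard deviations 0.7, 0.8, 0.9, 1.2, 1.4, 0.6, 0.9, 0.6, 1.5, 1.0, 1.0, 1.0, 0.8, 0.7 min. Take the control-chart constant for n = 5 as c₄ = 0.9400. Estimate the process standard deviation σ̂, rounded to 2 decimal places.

1.00

s̄ = (0.7 + 0.8 + 0.9 + 1.2 + 1.4 + 0.6 + 0.9 + 0.6 + 1.5 + 1.0 + 1.0 + 1.0 + 0.8 + 0.7) / 14 = 0.9357
σ̂ = s̄ / c₄ = 0.9357 / 0.9400 = 0.9954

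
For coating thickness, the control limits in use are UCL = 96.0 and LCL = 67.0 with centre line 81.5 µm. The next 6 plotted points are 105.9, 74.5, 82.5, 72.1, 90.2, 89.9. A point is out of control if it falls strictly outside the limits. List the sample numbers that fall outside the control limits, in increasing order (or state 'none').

1

Compare each point to [67.0, 96.0]: sample 1 = 105.9 > UCL.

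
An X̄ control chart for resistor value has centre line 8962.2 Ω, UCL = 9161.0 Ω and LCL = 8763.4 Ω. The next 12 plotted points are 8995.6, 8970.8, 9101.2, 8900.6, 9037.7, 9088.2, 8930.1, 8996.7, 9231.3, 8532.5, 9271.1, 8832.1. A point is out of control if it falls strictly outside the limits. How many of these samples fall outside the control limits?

Compare each point to [8763.4, 9161.0]: sample 9 = 9231.3 > UCL; sample 10 = 8532.5 < LCL; sample 11 = 9271.1 > UCL.

3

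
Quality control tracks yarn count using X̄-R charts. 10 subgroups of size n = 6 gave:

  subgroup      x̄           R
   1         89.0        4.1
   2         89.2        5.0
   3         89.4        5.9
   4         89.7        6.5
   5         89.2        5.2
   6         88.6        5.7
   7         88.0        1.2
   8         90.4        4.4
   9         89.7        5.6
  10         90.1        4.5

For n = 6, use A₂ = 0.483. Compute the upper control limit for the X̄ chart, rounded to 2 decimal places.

X̄̄ = (89.0 + 89.2 + 89.4 + 89.7 + 89.2 + 88.6 + 88.0 + 90.4 + 89.7 + 90.1) / 10 = 893.3000 / 10 = 89.3300
R̄ = (4.1 + 5.0 + 5.9 + 6.5 + 5.2 + 5.7 + 1.2 + 4.4 + 5.6 + 4.5) / 10 = 48.1000 / 10 = 4.8100
UCL = X̄̄ + A₂·R̄ = 89.3300 + 0.483 × 4.8100 = 91.6532

91.65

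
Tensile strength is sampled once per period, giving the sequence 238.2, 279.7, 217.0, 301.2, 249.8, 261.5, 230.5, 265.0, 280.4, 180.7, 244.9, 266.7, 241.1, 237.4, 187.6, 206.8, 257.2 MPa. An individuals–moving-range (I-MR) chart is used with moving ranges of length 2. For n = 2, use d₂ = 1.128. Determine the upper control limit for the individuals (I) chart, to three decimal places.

354.702

X̄ = (238.2 + 279.7 + 217.0 + 301.2 + 249.8 + 261.5 + 230.5 + 265.0 + 280.4 + 180.7 + 244.9 + 266.7 + 241.1 + 237.4 + 187.6 + 206.8 + 257.2) / 17 = 243.8647
Moving ranges: 41.5, 62.7, 84.2, 51.4, 11.7, 31.0, 34.5, 15.4, 99.7, 64.2, 21.8, 25.6, 3.7, 49.8, 19.2, 50.4; M̄R̄ = 666.8000 / 16 = 41.6750
UCL = X̄ + 3·M̄R̄/d₂ = 243.8647 + 3 × 41.6750 / 1.128 = 354.7025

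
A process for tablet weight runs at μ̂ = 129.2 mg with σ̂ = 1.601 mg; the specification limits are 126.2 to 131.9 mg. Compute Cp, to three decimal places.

0.593

Cp = (USL − LSL) / (6σ̂) = (131.9 − 126.2) / (6 × 1.601) = 5.7000 / 9.6060 = 0.5934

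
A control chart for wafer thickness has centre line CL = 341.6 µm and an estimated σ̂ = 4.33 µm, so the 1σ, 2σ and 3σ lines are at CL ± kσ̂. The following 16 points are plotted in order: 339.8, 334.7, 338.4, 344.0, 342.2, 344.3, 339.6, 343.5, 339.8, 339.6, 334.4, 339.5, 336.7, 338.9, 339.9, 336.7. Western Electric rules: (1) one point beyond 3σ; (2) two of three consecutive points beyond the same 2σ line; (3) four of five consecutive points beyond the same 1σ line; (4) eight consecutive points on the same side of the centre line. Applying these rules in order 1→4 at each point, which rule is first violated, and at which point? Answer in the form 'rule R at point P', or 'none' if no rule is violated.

Zone of each point (C = within 1σ̂, B = 1σ̂–2σ̂, A = 2σ̂–3σ̂, * = beyond 3σ̂; sign = side of CL): 1:-C, 2:-B, 3:-C, 4:+C, 5:+C, 6:+C, 7:-C, 8:+C, 9:-C, 10:-C, 11:-B, 12:-C, 13:-B, 14:-C, 15:-C, 16:-B
Rule 4 (eight consecutive points on the same side of the centre line) is satisfied at point 16.

rule 4 at point 16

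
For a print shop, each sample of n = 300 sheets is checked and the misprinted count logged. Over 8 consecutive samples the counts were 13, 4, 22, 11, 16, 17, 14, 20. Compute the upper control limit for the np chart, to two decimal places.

p̄ = Σdᵢ / (k·n) = 117 / (8 × 300) = 0.04875
UCL = np̄ + 3·√(np̄(1−p̄)) = 14.6250 + 3 × √(14.6250×0.95125) = 14.6250 + 3 × 3.7299 = 25.8147

25.81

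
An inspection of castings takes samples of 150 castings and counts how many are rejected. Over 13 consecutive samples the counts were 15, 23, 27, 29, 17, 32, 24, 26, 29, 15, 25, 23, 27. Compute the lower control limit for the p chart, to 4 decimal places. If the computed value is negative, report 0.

0.0702

p̄ = Σdᵢ / (k·n) = 312 / (13 × 150) = 0.16000
LCL = p̄ − 3·√(p̄(1−p̄)/n) = 0.16000 − 3 × 0.02993 = 0.07020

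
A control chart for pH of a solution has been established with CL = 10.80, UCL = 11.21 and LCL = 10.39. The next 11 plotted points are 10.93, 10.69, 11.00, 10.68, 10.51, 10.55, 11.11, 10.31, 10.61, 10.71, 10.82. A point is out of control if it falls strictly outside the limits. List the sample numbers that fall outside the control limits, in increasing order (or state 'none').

Compare each point to [10.39, 11.21]: sample 8 = 10.31 < LCL.

8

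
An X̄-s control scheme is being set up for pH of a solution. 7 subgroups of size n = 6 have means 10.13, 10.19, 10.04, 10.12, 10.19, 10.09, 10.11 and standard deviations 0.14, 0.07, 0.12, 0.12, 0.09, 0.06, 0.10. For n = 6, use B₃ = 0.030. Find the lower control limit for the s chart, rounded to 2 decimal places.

0.00

s̄ = (0.14 + 0.07 + 0.12 + 0.12 + 0.09 + 0.06 + 0.10) / 7 = 0.1000
LCL_s = B₃·s̄ = 0.030 × 0.1000 = 0.0030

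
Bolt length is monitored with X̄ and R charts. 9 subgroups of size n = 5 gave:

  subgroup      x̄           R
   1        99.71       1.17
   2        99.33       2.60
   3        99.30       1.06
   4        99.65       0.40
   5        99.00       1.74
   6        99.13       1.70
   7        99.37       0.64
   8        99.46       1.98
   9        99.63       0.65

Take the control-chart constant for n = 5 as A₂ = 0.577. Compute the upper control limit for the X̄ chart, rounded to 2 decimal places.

100.16

X̄̄ = (99.71 + 99.33 + 99.30 + 99.65 + 99.00 + 99.13 + 99.37 + 99.46 + 99.63) / 9 = 894.5800 / 9 = 99.3978
R̄ = (1.17 + 2.60 + 1.06 + 0.40 + 1.74 + 1.70 + 0.64 + 1.98 + 0.65) / 9 = 11.9400 / 9 = 1.3267
UCL = X̄̄ + A₂·R̄ = 99.3978 + 0.577 × 1.3267 = 100.1633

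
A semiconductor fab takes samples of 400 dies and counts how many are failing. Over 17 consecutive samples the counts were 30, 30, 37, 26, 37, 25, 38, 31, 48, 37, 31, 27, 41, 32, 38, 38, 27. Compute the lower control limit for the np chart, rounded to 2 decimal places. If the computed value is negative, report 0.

17.04

p̄ = Σdᵢ / (k·n) = 573 / (17 × 400) = 0.08426
LCL = np̄ − 3·√(np̄(1−p̄)) = 33.7059 − 3 × 5.5557 = 17.0388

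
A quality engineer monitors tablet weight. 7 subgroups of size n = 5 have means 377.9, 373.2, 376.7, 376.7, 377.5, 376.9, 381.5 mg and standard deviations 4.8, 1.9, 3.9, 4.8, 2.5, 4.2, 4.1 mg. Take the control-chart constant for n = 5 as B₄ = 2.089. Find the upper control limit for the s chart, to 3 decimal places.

7.819

s̄ = (4.8 + 1.9 + 3.9 + 4.8 + 2.5 + 4.2 + 4.1) / 7 = 3.7429
UCL_s = B₄·s̄ = 2.089 × 3.7429 = 7.8188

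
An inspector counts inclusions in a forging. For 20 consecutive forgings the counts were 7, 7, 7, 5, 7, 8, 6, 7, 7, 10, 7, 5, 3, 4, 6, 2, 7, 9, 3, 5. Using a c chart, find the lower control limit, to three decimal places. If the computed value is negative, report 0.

0.000

c̄ = (7 + 7 + 7 + 5 + 7 + 8 + 6 + 7 + 7 + 10 + 7 + 5 + 3 + 4 + 6 + 2 + 7 + 9 + 3 + 5) / 20 = 122 / 20 = 6.1000
LCL = c̄ − 3√c̄ = 6.1000 − 3 × 2.4698 = -1.3095 → 0 (cannot be negative)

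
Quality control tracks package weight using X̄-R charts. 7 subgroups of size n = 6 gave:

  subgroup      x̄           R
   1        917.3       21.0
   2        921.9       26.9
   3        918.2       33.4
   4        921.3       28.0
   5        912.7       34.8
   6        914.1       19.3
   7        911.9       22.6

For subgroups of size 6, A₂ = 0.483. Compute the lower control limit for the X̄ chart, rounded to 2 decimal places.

903.94

X̄̄ = (917.3 + 921.9 + 918.2 + 921.3 + 912.7 + 914.1 + 911.9) / 7 = 6417.4000 / 7 = 916.7714
R̄ = (21.0 + 26.9 + 33.4 + 28.0 + 34.8 + 19.3 + 22.6) / 7 = 186.0000 / 7 = 26.5714
LCL = X̄̄ − A₂·R̄ = 916.7714 − 0.483 × 26.5714 = 903.9374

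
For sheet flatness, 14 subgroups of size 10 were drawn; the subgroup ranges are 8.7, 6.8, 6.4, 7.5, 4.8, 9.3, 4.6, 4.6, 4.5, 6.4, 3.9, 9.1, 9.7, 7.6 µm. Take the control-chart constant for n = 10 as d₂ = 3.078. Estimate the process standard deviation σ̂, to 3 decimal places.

R̄ = (8.7 + 6.8 + 6.4 + 7.5 + 4.8 + 9.3 + 4.6 + 4.6 + 4.5 + 6.4 + 3.9 + 9.1 + 9.7 + 7.6) / 14 = 6.7071
σ̂ = R̄ / d₂ = 6.7071 / 3.078 = 2.1791

2.179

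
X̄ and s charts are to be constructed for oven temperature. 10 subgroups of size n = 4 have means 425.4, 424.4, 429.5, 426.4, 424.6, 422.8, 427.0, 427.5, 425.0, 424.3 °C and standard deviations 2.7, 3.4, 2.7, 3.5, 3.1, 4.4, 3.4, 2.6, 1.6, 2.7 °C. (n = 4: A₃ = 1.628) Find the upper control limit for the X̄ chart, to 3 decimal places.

430.590

X̄̄ = (425.4 + 424.4 + 429.5 + 426.4 + 424.6 + 422.8 + 427.0 + 427.5 + 425.0 + 424.3) / 10 = 425.6900
s̄ = (2.7 + 3.4 + 2.7 + 3.5 + 3.1 + 4.4 + 3.4 + 2.6 + 1.6 + 2.7) / 10 = 3.0100
UCL = X̄̄ + A₃·s̄ = 425.6900 + 1.628 × 3.0100 = 430.5903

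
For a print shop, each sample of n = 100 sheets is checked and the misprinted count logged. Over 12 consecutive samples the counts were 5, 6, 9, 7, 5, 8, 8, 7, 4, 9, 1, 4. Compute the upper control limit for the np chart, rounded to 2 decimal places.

p̄ = Σdᵢ / (k·n) = 73 / (12 × 100) = 0.06083
UCL = np̄ + 3·√(np̄(1−p̄)) = 6.0833 + 3 × √(6.0833×0.93917) = 6.0833 + 3 × 2.3902 = 13.2541

13.25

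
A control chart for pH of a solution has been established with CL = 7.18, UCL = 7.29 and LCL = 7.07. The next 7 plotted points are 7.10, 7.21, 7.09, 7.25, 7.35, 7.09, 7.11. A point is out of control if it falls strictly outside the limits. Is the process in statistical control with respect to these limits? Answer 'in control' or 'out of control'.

Compare each point to [7.07, 7.29]: sample 5 = 7.35 > UCL.

out of control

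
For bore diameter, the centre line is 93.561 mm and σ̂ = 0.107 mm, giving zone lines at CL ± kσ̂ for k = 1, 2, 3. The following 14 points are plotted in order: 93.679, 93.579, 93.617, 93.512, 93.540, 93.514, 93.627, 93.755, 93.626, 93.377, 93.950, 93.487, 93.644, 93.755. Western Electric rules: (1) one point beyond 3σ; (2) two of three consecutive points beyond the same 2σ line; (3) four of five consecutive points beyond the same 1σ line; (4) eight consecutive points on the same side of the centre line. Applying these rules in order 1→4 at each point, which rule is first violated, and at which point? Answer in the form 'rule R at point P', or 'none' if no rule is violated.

Zone of each point (C = within 1σ̂, B = 1σ̂–2σ̂, A = 2σ̂–3σ̂, * = beyond 3σ̂; sign = side of CL): 1:+B, 2:+C, 3:+C, 4:-C, 5:-C, 6:-C, 7:+C, 8:+B, 9:+C, 10:-B, 11:+*, 12:-C, 13:+C, 14:+B
Rule 1 (one point beyond the 3σ limits) is satisfied at point 11.

rule 1 at point 11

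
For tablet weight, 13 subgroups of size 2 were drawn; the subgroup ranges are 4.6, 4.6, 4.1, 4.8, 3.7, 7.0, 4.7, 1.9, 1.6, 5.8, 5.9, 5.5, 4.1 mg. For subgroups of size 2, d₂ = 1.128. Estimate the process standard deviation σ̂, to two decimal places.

3.98

R̄ = (4.6 + 4.6 + 4.1 + 4.8 + 3.7 + 7.0 + 4.7 + 1.9 + 1.6 + 5.8 + 5.9 + 5.5 + 4.1) / 13 = 4.4846
σ̂ = R̄ / d₂ = 4.4846 / 1.128 = 3.9757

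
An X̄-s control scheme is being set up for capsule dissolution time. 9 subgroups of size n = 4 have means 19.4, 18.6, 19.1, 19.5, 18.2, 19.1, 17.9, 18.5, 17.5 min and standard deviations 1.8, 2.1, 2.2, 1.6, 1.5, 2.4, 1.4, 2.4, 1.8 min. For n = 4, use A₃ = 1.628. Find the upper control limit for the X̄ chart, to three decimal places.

21.756

X̄̄ = (19.4 + 18.6 + 19.1 + 19.5 + 18.2 + 19.1 + 17.9 + 18.5 + 17.5) / 9 = 18.6444
s̄ = (1.8 + 2.1 + 2.2 + 1.6 + 1.5 + 2.4 + 1.4 + 2.4 + 1.8) / 9 = 1.9111
UCL = X̄̄ + A₃·s̄ = 18.6444 + 1.628 × 1.9111 = 21.7557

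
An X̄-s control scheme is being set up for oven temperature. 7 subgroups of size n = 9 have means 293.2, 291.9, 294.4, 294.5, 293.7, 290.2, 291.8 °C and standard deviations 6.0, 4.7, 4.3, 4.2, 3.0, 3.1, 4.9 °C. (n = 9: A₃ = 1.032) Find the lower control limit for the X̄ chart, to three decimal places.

X̄̄ = (293.2 + 291.9 + 294.4 + 294.5 + 293.7 + 290.2 + 291.8) / 7 = 292.8143
s̄ = (6.0 + 4.7 + 4.3 + 4.2 + 3.0 + 3.1 + 4.9) / 7 = 4.3143
LCL = X̄̄ − A₃·s̄ = 292.8143 − 1.032 × 4.3143 = 288.3619

288.362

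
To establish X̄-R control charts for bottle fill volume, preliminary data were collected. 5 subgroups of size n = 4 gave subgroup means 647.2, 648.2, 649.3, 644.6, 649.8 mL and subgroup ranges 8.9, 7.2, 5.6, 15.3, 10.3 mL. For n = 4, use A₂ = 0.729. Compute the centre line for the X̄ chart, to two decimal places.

647.82

X̄̄ = (647.2 + 648.2 + 649.3 + 644.6 + 649.8) / 5 = 3239.1000 / 5 = 647.8200
CL = X̄̄ = 647.8200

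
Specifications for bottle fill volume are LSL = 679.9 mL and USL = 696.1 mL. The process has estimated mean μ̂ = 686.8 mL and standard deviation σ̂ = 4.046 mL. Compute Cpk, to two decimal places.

Cpu = (USL − μ̂) / (3σ̂) = (696.1 − 686.8) / (3 × 4.046) = 0.7662; Cpl = (μ̂ − LSL) / (3σ̂) = (686.8 − 679.9) / (3 × 4.046) = 0.5685; Cpk = min(Cpu, Cpl) = 0.5685

0.57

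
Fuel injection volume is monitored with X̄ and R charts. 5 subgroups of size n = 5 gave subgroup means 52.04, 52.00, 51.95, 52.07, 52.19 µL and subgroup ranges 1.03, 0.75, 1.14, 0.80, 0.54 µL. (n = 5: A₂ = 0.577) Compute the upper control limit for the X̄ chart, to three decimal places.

52.542

X̄̄ = (52.04 + 52.00 + 51.95 + 52.07 + 52.19) / 5 = 260.2500 / 5 = 52.0500
R̄ = (1.03 + 0.75 + 1.14 + 0.80 + 0.54) / 5 = 4.2600 / 5 = 0.8520
UCL = X̄̄ + A₂·R̄ = 52.0500 + 0.577 × 0.8520 = 52.5416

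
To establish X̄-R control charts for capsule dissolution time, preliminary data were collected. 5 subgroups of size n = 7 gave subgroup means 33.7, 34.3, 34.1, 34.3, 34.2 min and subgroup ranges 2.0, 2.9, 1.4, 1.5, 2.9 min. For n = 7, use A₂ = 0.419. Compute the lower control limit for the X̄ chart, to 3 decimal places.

33.223

X̄̄ = (33.7 + 34.3 + 34.1 + 34.3 + 34.2) / 5 = 170.6000 / 5 = 34.1200
R̄ = (2.0 + 2.9 + 1.4 + 1.5 + 2.9) / 5 = 10.7000 / 5 = 2.1400
LCL = X̄̄ − A₂·R̄ = 34.1200 − 0.419 × 2.1400 = 33.2233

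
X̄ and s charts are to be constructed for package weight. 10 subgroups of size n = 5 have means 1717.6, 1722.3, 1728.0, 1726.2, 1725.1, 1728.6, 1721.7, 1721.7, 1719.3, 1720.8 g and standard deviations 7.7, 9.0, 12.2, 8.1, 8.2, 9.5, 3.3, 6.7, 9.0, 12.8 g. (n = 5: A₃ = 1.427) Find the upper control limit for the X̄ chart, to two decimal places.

1735.47

X̄̄ = (1717.6 + 1722.3 + 1728.0 + 1726.2 + 1725.1 + 1728.6 + 1721.7 + 1721.7 + 1719.3 + 1720.8) / 10 = 1723.1300
s̄ = (7.7 + 9.0 + 12.2 + 8.1 + 8.2 + 9.5 + 3.3 + 6.7 + 9.0 + 12.8) / 10 = 8.6500
UCL = X̄̄ + A₃·s̄ = 1723.1300 + 1.427 × 8.6500 = 1735.4735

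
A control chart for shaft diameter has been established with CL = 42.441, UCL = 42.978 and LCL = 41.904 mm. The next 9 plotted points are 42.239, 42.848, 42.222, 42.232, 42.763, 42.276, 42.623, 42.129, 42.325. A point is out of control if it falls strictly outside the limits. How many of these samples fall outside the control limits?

0

All 9 points lie within [41.904, 42.978].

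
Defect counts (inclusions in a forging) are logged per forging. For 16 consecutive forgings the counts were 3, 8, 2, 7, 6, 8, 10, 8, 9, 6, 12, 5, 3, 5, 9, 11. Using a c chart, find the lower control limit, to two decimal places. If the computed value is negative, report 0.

0.00

c̄ = (3 + 8 + 2 + 7 + 6 + 8 + 10 + 8 + 9 + 6 + 12 + 5 + 3 + 5 + 9 + 11) / 16 = 112 / 16 = 7.0000
LCL = c̄ − 3√c̄ = 7.0000 − 3 × 2.6458 = -0.9373 → 0 (cannot be negative)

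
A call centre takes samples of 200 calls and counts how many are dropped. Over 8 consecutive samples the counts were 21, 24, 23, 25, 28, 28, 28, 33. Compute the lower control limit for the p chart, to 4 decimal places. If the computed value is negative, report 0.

p̄ = Σdᵢ / (k·n) = 210 / (8 × 200) = 0.13125
LCL = p̄ − 3·√(p̄(1−p̄)/n) = 0.13125 − 3 × 0.02388 = 0.05962

0.0596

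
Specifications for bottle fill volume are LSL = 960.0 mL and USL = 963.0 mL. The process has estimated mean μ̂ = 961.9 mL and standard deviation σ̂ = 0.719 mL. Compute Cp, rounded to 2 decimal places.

0.70

Cp = (USL − LSL) / (6σ̂) = (963.0 − 960.0) / (6 × 0.719) = 3.0000 / 4.3140 = 0.6954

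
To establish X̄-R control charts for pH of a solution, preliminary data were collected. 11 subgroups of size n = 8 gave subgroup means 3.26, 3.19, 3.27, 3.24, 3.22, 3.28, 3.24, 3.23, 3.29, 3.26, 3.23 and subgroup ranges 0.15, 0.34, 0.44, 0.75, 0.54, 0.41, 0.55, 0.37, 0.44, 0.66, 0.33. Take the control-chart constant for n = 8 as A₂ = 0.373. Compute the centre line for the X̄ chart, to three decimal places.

X̄̄ = (3.26 + 3.19 + 3.27 + 3.24 + 3.22 + 3.28 + 3.24 + 3.23 + 3.29 + 3.26 + 3.23) / 11 = 35.7100 / 11 = 3.2464
CL = X̄̄ = 3.2464

3.246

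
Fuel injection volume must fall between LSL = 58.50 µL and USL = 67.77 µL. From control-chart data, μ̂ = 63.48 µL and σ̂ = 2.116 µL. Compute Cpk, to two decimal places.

Cpu = (USL − μ̂) / (3σ̂) = (67.77 − 63.48) / (3 × 2.116) = 0.6758; Cpl = (μ̂ − LSL) / (3σ̂) = (63.48 − 58.50) / (3 × 2.116) = 0.7845; Cpk = min(Cpu, Cpl) = 0.6758

0.68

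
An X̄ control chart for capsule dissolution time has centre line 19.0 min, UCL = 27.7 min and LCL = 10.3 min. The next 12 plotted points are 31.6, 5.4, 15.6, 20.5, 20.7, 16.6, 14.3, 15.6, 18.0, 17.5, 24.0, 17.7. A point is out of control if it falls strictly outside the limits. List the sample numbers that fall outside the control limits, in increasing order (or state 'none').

Compare each point to [10.3, 27.7]: sample 1 = 31.6 > UCL; sample 2 = 5.4 < LCL.

1, 2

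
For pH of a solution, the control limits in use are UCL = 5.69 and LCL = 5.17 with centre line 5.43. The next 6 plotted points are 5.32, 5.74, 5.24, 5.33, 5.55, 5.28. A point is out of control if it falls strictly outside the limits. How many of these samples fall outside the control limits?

Compare each point to [5.17, 5.69]: sample 2 = 5.74 > UCL.

1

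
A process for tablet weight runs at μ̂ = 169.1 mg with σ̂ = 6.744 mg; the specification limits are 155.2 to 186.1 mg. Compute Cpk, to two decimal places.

Cpu = (USL − μ̂) / (3σ̂) = (186.1 − 169.1) / (3 × 6.744) = 0.8403; Cpl = (μ̂ − LSL) / (3σ̂) = (169.1 − 155.2) / (3 × 6.744) = 0.6870; Cpk = min(Cpu, Cpl) = 0.6870

0.69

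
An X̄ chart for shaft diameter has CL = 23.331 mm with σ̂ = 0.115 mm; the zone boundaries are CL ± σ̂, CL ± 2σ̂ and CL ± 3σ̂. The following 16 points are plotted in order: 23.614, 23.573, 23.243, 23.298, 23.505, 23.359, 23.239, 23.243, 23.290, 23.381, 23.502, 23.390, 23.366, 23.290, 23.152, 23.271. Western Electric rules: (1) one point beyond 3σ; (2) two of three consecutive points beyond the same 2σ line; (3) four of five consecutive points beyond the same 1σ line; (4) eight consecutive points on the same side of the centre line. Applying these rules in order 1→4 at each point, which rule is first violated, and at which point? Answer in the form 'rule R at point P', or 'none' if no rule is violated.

rule 2 at point 2

Zone of each point (C = within 1σ̂, B = 1σ̂–2σ̂, A = 2σ̂–3σ̂, * = beyond 3σ̂; sign = side of CL): 1:+A, 2:+A, 3:-C, 4:-C, 5:+B, 6:+C, 7:-C, 8:-C, 9:-C, 10:+C, 11:+B, 12:+C, 13:+C, 14:-C, 15:-B, 16:-C
Rule 2 (two of three consecutive points beyond the same 2σ limit) is satisfied at point 2.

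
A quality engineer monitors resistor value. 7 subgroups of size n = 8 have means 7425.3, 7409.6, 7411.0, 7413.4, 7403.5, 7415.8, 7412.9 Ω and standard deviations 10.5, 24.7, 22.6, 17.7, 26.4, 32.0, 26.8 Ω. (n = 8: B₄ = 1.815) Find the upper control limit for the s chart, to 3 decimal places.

s̄ = (10.5 + 24.7 + 22.6 + 17.7 + 26.4 + 32.0 + 26.8) / 7 = 22.9571
UCL_s = B₄·s̄ = 1.815 × 22.9571 = 41.6672

41.667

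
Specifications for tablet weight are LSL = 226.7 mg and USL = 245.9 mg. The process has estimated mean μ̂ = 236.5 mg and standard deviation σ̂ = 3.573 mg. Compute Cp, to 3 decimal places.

0.896

Cp = (USL − LSL) / (6σ̂) = (245.9 − 226.7) / (6 × 3.573) = 19.2000 / 21.4380 = 0.8956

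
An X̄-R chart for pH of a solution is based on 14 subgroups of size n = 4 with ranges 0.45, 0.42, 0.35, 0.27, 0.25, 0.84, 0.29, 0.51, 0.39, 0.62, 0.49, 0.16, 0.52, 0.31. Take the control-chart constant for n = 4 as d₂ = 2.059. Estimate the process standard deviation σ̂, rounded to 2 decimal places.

0.20

R̄ = (0.45 + 0.42 + 0.35 + 0.27 + 0.25 + 0.84 + 0.29 + 0.51 + 0.39 + 0.62 + 0.49 + 0.16 + 0.52 + 0.31) / 14 = 0.4193
σ̂ = R̄ / d₂ = 0.4193 / 2.059 = 0.2036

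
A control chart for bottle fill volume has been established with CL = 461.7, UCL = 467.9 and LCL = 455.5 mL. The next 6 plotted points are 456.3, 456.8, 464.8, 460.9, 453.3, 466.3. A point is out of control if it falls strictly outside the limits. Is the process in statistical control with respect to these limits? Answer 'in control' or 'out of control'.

out of control

Compare each point to [455.5, 467.9]: sample 5 = 453.3 < LCL.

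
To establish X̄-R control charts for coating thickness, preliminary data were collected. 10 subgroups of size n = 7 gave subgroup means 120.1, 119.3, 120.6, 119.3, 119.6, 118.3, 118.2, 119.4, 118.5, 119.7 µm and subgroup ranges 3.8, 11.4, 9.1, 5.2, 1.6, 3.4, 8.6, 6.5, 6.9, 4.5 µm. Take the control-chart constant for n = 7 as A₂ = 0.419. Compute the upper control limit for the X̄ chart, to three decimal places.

X̄̄ = (120.1 + 119.3 + 120.6 + 119.3 + 119.6 + 118.3 + 118.2 + 119.4 + 118.5 + 119.7) / 10 = 1193.0000 / 10 = 119.3000
R̄ = (3.8 + 11.4 + 9.1 + 5.2 + 1.6 + 3.4 + 8.6 + 6.5 + 6.9 + 4.5) / 10 = 61.0000 / 10 = 6.1000
UCL = X̄̄ + A₂·R̄ = 119.3000 + 0.419 × 6.1000 = 121.8559

121.856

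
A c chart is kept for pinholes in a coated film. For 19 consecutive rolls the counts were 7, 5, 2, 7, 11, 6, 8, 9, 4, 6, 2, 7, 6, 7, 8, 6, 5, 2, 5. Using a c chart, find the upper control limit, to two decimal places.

c̄ = (7 + 5 + 2 + 7 + 11 + 6 + 8 + 9 + 4 + 6 + 2 + 7 + 6 + 7 + 8 + 6 + 5 + 2 + 5) / 19 = 113 / 19 = 5.9474
UCL = c̄ + 3√c̄ = 5.9474 + 3 × √5.9474 = 5.9474 + 3 × 2.4387 = 13.2635

13.26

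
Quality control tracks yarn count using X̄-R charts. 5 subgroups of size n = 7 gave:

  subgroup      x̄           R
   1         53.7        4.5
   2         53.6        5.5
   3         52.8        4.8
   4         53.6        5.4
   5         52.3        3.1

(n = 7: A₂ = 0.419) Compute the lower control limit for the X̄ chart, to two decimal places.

X̄̄ = (53.7 + 53.6 + 52.8 + 53.6 + 52.3) / 5 = 266.0000 / 5 = 53.2000
R̄ = (4.5 + 5.5 + 4.8 + 5.4 + 3.1) / 5 = 23.3000 / 5 = 4.6600
LCL = X̄̄ − A₂·R̄ = 53.2000 − 0.419 × 4.6600 = 51.2475

51.25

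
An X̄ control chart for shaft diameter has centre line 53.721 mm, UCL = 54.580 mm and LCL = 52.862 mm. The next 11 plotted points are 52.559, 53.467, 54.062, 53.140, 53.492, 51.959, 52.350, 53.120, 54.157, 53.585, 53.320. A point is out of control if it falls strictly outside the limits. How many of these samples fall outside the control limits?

3

Compare each point to [52.862, 54.580]: sample 1 = 52.559 < LCL; sample 6 = 51.959 < LCL; sample 7 = 52.350 < LCL.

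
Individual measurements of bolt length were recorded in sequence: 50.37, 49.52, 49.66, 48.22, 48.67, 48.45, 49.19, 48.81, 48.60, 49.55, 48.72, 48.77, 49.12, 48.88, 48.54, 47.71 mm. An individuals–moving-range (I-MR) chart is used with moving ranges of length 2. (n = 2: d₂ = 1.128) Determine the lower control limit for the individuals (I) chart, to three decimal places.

47.502

X̄ = (50.37 + 49.52 + 49.66 + 48.22 + 48.67 + 48.45 + 49.19 + 48.81 + 48.60 + 49.55 + 48.72 + 48.77 + 49.12 + 48.88 + 48.54 + 47.71) / 16 = 48.9237
Moving ranges: 0.85, 0.14, 1.44, 0.45, 0.22, 0.74, 0.38, 0.21, 0.95, 0.83, 0.05, 0.35, 0.24, 0.34, 0.83; M̄R̄ = 8.0200 / 15 = 0.5347
LCL = X̄ − 3·M̄R̄/d₂ = 48.9237 − 3 × 0.5347 / 1.128 = 47.5018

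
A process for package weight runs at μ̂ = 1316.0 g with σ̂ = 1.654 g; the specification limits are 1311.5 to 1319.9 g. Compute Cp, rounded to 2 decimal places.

Cp = (USL − LSL) / (6σ̂) = (1319.9 − 1311.5) / (6 × 1.654) = 8.4000 / 9.9240 = 0.8464

0.85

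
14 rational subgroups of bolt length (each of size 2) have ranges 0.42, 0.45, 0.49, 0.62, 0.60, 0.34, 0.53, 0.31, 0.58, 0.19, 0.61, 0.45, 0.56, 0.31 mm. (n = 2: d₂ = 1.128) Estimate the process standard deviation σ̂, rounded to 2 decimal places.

R̄ = (0.42 + 0.45 + 0.49 + 0.62 + 0.60 + 0.34 + 0.53 + 0.31 + 0.58 + 0.19 + 0.61 + 0.45 + 0.56 + 0.31) / 14 = 0.4614
σ̂ = R̄ / d₂ = 0.4614 / 1.128 = 0.4091

0.41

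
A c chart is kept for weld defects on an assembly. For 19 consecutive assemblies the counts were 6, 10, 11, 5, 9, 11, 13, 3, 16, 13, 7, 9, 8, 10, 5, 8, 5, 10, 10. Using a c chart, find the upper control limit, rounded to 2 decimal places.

17.84

c̄ = (6 + 10 + 11 + 5 + 9 + 11 + 13 + 3 + 16 + 13 + 7 + 9 + 8 + 10 + 5 + 8 + 5 + 10 + 10) / 19 = 169 / 19 = 8.8947
UCL = c̄ + 3√c̄ = 8.8947 + 3 × √8.8947 = 8.8947 + 3 × 2.9824 = 17.8420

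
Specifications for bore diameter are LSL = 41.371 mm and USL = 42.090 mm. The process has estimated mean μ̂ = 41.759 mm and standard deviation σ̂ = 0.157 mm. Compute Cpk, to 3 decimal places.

0.703

Cpu = (USL − μ̂) / (3σ̂) = (42.090 − 41.759) / (3 × 0.157) = 0.7028; Cpl = (μ̂ − LSL) / (3σ̂) = (41.759 − 41.371) / (3 × 0.157) = 0.8238; Cpk = min(Cpu, Cpl) = 0.7028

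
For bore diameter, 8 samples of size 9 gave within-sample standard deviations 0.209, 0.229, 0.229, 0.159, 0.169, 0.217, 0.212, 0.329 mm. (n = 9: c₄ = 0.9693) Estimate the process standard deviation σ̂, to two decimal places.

0.23

s̄ = (0.209 + 0.229 + 0.229 + 0.159 + 0.169 + 0.217 + 0.212 + 0.329) / 8 = 0.2191
σ̂ = s̄ / c₄ = 0.2191 / 0.9693 = 0.2261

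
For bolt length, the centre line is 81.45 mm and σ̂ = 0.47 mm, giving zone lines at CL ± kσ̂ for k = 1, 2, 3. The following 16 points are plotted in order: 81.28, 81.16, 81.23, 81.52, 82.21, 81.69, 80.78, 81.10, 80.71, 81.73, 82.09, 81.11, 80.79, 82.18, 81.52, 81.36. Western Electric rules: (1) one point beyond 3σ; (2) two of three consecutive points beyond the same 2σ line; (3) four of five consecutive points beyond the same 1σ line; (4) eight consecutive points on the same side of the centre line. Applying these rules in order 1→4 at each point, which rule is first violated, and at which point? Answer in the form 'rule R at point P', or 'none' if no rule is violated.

Zone of each point (C = within 1σ̂, B = 1σ̂–2σ̂, A = 2σ̂–3σ̂, * = beyond 3σ̂; sign = side of CL): 1:-C, 2:-C, 3:-C, 4:+C, 5:+B, 6:+C, 7:-B, 8:-C, 9:-B, 10:+C, 11:+B, 12:-C, 13:-B, 14:+B, 15:+C, 16:-C
No rule fires across all 16 points.

none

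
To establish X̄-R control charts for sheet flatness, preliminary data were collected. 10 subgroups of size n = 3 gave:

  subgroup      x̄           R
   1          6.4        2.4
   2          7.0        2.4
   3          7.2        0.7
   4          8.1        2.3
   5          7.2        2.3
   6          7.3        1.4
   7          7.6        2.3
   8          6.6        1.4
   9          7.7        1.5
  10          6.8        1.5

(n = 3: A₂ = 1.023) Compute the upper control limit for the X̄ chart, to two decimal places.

X̄̄ = (6.4 + 7.0 + 7.2 + 8.1 + 7.2 + 7.3 + 7.6 + 6.6 + 7.7 + 6.8) / 10 = 71.9000 / 10 = 7.1900
R̄ = (2.4 + 2.4 + 0.7 + 2.3 + 2.3 + 1.4 + 2.3 + 1.4 + 1.5 + 1.5) / 10 = 18.2000 / 10 = 1.8200
UCL = X̄̄ + A₂·R̄ = 7.1900 + 1.023 × 1.8200 = 9.0519

9.05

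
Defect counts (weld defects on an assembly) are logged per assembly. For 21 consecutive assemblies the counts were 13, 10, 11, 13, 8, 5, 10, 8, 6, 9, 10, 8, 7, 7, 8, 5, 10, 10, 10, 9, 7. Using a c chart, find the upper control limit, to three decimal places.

17.642

c̄ = (13 + 10 + 11 + 13 + 8 + 5 + 10 + 8 + 6 + 9 + 10 + 8 + 7 + 7 + 8 + 5 + 10 + 10 + 10 + 9 + 7) / 21 = 184 / 21 = 8.7619
UCL = c̄ + 3√c̄ = 8.7619 + 3 × √8.7619 = 8.7619 + 3 × 2.9601 = 17.6421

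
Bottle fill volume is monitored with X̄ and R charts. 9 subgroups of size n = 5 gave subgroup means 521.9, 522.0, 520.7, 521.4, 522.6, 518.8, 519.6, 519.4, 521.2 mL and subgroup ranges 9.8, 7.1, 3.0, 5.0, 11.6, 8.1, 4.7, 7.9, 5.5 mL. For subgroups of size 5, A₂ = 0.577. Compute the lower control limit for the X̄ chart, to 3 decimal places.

X̄̄ = (521.9 + 522.0 + 520.7 + 521.4 + 522.6 + 518.8 + 519.6 + 519.4 + 521.2) / 9 = 4687.6000 / 9 = 520.8444
R̄ = (9.8 + 7.1 + 3.0 + 5.0 + 11.6 + 8.1 + 4.7 + 7.9 + 5.5) / 9 = 62.7000 / 9 = 6.9667
LCL = X̄̄ − A₂·R̄ = 520.8444 − 0.577 × 6.9667 = 516.8247

516.825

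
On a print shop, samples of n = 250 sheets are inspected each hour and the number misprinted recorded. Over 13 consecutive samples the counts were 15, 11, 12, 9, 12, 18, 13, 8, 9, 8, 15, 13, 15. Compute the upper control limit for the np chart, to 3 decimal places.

p̄ = Σdᵢ / (k·n) = 158 / (13 × 250) = 0.04862
UCL = np̄ + 3·√(np̄(1−p̄)) = 12.1538 + 3 × √(12.1538×0.95138) = 12.1538 + 3 × 3.4004 = 22.3552

22.355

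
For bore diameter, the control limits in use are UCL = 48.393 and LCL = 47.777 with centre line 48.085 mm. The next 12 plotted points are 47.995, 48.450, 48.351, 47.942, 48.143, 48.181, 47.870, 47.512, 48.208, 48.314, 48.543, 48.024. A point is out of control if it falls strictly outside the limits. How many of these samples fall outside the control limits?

Compare each point to [47.777, 48.393]: sample 2 = 48.450 > UCL; sample 8 = 47.512 < LCL; sample 11 = 48.543 > UCL.

3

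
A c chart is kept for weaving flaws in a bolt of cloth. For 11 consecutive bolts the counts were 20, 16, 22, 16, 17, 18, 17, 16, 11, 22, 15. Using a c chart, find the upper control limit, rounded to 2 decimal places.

29.74

c̄ = (20 + 16 + 22 + 16 + 17 + 18 + 17 + 16 + 11 + 22 + 15) / 11 = 190 / 11 = 17.2727
UCL = c̄ + 3√c̄ = 17.2727 + 3 × √17.2727 = 17.2727 + 3 × 4.1560 = 29.7409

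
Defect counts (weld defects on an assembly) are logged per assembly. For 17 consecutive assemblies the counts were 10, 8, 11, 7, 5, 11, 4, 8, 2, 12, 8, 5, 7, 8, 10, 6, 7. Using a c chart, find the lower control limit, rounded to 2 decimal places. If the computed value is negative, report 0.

c̄ = (10 + 8 + 11 + 7 + 5 + 11 + 4 + 8 + 2 + 12 + 8 + 5 + 7 + 8 + 10 + 6 + 7) / 17 = 129 / 17 = 7.5882
LCL = c̄ − 3√c̄ = 7.5882 − 3 × 2.7547 = -0.6758 → 0 (cannot be negative)

0.00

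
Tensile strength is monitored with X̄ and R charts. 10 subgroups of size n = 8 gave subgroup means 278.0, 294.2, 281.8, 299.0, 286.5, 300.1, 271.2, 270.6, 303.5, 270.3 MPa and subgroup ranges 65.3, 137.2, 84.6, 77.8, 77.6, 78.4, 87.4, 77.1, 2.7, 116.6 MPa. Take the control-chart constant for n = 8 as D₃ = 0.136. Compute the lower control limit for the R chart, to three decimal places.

10.944

R̄ = (65.3 + 137.2 + 84.6 + 77.8 + 77.6 + 78.4 + 87.4 + 77.1 + 2.7 + 116.6) / 10 = 804.7000 / 10 = 80.4700
LCL_R = D₃·R̄ = 0.136 × 80.4700 = 10.9439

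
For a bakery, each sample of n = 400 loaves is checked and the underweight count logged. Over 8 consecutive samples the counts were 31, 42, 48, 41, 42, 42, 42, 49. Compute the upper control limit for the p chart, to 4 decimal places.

0.1514

p̄ = Σdᵢ / (k·n) = 337 / (8 × 400) = 0.10531
UCL = p̄ + 3·√(p̄(1−p̄)/n) = 0.10531 + 3 × √(0.10531×0.89469/400) = 0.10531 + 3 × 0.01535 = 0.15136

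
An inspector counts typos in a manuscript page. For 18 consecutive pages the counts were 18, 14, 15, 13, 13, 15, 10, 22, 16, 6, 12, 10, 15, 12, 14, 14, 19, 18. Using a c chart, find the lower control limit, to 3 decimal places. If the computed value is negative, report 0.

2.909

c̄ = (18 + 14 + 15 + 13 + 13 + 15 + 10 + 22 + 16 + 6 + 12 + 10 + 15 + 12 + 14 + 14 + 19 + 18) / 18 = 256 / 18 = 14.2222
LCL = c̄ − 3√c̄ = 14.2222 − 3 × 3.7712 = 2.9085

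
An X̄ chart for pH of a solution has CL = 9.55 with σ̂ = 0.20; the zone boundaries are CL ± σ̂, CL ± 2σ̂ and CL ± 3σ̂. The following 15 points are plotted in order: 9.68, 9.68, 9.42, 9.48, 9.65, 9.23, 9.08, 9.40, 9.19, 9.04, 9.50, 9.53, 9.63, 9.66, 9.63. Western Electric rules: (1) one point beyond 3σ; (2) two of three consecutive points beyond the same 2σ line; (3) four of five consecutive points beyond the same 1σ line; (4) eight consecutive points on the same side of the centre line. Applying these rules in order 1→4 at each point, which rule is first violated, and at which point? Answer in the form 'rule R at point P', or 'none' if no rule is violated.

Zone of each point (C = within 1σ̂, B = 1σ̂–2σ̂, A = 2σ̂–3σ̂, * = beyond 3σ̂; sign = side of CL): 1:+C, 2:+C, 3:-C, 4:-C, 5:+C, 6:-B, 7:-A, 8:-C, 9:-B, 10:-A, 11:-C, 12:-C, 13:+C, 14:+C, 15:+C
Rule 3 (four of five consecutive points beyond the same 1σ limit) is satisfied at point 10.

rule 3 at point 10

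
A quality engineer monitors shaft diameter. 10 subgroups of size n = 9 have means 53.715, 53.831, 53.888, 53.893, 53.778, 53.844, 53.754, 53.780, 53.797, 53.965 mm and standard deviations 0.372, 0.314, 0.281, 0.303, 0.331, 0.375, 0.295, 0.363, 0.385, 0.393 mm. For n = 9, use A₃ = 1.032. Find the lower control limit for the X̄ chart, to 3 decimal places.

X̄̄ = (53.715 + 53.831 + 53.888 + 53.893 + 53.778 + 53.844 + 53.754 + 53.780 + 53.797 + 53.965) / 10 = 53.8245
s̄ = (0.372 + 0.314 + 0.281 + 0.303 + 0.331 + 0.375 + 0.295 + 0.363 + 0.385 + 0.393) / 10 = 0.3412
LCL = X̄̄ − A₃·s̄ = 53.8245 − 1.032 × 0.3412 = 53.4724

53.472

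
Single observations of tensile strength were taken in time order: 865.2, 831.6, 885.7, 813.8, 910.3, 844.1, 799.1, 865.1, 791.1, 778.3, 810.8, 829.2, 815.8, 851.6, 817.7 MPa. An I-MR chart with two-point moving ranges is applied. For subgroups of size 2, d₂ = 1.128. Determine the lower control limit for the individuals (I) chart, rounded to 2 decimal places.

709.70

X̄ = (865.2 + 831.6 + 885.7 + 813.8 + 910.3 + 844.1 + 799.1 + 865.1 + 791.1 + 778.3 + 810.8 + 829.2 + 815.8 + 851.6 + 817.7) / 15 = 833.9600
Moving ranges: 33.6, 54.1, 71.9, 96.5, 66.2, 45.0, 66.0, 74.0, 12.8, 32.5, 18.4, 13.4, 35.8, 33.9; M̄R̄ = 654.1000 / 14 = 46.7214
LCL = X̄ − 3·M̄R̄/d₂ = 833.9600 − 3 × 46.7214 / 1.128 = 709.7009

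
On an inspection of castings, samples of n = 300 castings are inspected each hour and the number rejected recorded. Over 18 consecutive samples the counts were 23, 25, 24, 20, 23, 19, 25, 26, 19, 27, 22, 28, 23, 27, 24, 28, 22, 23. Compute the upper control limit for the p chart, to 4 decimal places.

p̄ = Σdᵢ / (k·n) = 428 / (18 × 300) = 0.07926
UCL = p̄ + 3·√(p̄(1−p̄)/n) = 0.07926 + 3 × √(0.07926×0.92074/300) = 0.07926 + 3 × 0.01560 = 0.12605

0.1260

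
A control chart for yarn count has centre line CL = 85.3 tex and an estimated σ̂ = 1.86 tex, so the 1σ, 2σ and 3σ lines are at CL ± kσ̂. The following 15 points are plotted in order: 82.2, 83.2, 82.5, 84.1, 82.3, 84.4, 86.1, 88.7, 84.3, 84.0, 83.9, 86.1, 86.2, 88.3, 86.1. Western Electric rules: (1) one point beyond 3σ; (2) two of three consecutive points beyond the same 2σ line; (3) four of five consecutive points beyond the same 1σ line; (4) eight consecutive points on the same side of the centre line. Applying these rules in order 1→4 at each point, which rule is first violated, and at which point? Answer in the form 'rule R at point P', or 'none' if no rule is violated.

Zone of each point (C = within 1σ̂, B = 1σ̂–2σ̂, A = 2σ̂–3σ̂, * = beyond 3σ̂; sign = side of CL): 1:-B, 2:-B, 3:-B, 4:-C, 5:-B, 6:-C, 7:+C, 8:+B, 9:-C, 10:-C, 11:-C, 12:+C, 13:+C, 14:+B, 15:+C
Rule 3 (four of five consecutive points beyond the same 1σ limit) is satisfied at point 5.

rule 3 at point 5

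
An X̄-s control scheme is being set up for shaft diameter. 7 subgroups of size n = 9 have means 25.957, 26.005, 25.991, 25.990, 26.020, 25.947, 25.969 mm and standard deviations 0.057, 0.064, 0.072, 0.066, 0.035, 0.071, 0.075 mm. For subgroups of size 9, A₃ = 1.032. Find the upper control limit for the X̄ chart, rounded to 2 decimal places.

X̄̄ = (25.957 + 26.005 + 25.991 + 25.990 + 26.020 + 25.947 + 25.969) / 7 = 25.9827
s̄ = (0.057 + 0.064 + 0.072 + 0.066 + 0.035 + 0.071 + 0.075) / 7 = 0.0629
UCL = X̄̄ + A₃·s̄ = 25.9827 + 1.032 × 0.0629 = 26.0476

26.05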